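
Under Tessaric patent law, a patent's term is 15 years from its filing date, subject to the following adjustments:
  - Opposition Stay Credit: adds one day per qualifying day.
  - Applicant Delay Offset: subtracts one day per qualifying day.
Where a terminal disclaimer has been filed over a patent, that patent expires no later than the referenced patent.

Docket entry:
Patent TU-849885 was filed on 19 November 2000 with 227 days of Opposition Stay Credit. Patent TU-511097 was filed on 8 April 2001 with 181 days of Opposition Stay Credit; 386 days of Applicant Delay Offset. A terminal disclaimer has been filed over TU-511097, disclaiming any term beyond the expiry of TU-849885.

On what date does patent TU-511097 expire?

Natural term of TU-511097:
  Base: filing + 15 years → 8 April 2016.
  Opposition Stay Credit: +181 days → 6 October 2016.
  Applicant Delay Offset: −386 days → 16 September 2015.
Expiry of referenced patent TU-849885:
  Base: filing + 15 years → 19 November 2015.
  Opposition Stay Credit: +227 days → 3 July 2016.
Terminal disclaimer: TU-511097 expires on the earlier of 16 September 2015 and 3 July 2016.

September 16, 2015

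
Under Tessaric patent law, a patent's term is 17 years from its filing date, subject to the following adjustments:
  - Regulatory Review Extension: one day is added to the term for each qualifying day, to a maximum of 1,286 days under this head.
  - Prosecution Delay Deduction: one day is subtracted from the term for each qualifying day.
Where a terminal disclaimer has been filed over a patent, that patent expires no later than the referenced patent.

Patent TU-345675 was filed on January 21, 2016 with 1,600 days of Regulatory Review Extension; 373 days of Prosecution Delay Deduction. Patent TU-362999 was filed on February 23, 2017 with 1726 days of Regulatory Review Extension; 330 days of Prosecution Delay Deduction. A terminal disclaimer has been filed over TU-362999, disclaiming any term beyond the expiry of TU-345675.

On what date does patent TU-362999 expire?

July 23, 2035

Natural term of TU-362999:
  Base: filing + 17 years → 23 February 2034.
  Regulatory Review Extension: 1726 days claimed exceeds the 1286-day cap, so +1286 days → 1 September 2037.
  Prosecution Delay Deduction: −330 days → 6 October 2036.
Expiry of referenced patent TU-345675:
  Base: filing + 17 years → 21 January 2033.
  Regulatory Review Extension: 1600 days claimed exceeds the 1286-day cap, so +1286 days → 30 July 2036.
  Prosecution Delay Deduction: −373 days → 23 July 2035.
Terminal disclaimer: TU-362999 expires on the earlier of 6 October 2036 and 23 July 2035.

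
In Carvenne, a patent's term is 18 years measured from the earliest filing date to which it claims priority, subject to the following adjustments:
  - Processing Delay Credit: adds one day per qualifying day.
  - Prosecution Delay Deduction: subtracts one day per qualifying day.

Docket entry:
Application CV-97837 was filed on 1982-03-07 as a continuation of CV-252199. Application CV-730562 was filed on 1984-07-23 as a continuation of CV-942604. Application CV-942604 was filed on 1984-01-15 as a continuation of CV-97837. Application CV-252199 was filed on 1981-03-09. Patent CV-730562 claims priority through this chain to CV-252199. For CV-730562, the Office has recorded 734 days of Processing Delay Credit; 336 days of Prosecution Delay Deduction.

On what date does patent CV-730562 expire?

2000-04-10

Earliest priority filing: 9 March 1981.
Base term: 9 March 1981 + 18 years → 9 March 1999.
Processing Delay Credit: +734 days → 12 March 2001.
Prosecution Delay Deduction: −336 days → 10 April 2000.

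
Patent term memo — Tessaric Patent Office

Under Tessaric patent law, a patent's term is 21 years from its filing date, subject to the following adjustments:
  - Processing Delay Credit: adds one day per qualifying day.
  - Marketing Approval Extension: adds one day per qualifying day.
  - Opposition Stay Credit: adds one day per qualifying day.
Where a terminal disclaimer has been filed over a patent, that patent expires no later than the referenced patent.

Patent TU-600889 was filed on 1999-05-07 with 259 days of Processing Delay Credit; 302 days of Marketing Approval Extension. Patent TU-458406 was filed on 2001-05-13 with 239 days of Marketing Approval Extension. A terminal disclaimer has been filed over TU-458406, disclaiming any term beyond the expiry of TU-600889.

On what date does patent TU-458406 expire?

November 19, 2021

Natural term of TU-458406:
  Base: filing + 21 years → 13 May 2022.
  Marketing Approval Extension: +239 days → 7 January 2023.
Expiry of referenced patent TU-600889:
  Base: filing + 21 years → 7 May 2020.
  Processing Delay Credit: +259 days → 21 January 2021.
  Marketing Approval Extension: +302 days → 19 November 2021.
Terminal disclaimer: TU-458406 expires on the earlier of 7 January 2023 and 19 November 2021.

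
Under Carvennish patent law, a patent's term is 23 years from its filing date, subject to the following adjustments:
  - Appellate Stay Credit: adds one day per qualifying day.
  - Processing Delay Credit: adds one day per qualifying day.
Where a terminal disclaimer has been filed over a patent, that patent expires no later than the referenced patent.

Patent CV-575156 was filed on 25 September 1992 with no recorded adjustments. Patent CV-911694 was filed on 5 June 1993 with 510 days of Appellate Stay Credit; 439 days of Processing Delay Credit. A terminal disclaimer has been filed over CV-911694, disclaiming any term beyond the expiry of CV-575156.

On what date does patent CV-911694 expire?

September 25, 2015

Natural term of CV-911694:
  Base: filing + 23 years → 5 June 2016.
  Appellate Stay Credit: +510 days → 28 October 2017.
  Processing Delay Credit: +439 days → 10 January 2019.
Expiry of referenced patent CV-575156:
  Base: filing + 23 years → 25 September 2015.
Terminal disclaimer: CV-911694 expires on the earlier of 10 January 2019 and 25 September 2015.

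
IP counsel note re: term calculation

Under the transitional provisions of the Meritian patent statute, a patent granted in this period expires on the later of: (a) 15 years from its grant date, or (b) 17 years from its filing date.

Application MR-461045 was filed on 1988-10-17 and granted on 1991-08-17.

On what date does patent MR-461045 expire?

(a) grant + 15 years → 17 August 2006.
(b) filing + 17 years → 17 October 2005.
Later of the two: 17 August 2006.

August 17, 2006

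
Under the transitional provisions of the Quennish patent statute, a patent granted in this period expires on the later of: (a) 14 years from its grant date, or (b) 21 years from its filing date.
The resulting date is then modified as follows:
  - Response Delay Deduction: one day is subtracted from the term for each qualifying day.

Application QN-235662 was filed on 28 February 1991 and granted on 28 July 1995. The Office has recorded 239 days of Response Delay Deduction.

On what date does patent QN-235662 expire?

July 4, 2011

(a) grant + 14 years → 28 July 2009.
(b) filing + 21 years → 28 February 2012.
Later of the two: 28 February 2012.
Response Delay Deduction: −239 days → 4 July 2011.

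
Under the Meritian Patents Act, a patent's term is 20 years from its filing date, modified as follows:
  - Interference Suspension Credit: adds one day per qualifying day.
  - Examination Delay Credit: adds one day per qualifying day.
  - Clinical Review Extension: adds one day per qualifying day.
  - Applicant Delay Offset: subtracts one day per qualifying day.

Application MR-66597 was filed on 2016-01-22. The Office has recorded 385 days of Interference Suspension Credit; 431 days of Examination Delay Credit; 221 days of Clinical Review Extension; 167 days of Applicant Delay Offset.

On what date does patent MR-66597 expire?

Base term: filing date + 20 years → 22 January 2036.
Interference Suspension Credit: +385 days → 10 February 2037.
Examination Delay Credit: +431 days → 17 April 2038.
Clinical Review Extension: +221 days → 24 November 2038.
Applicant Delay Offset: −167 days → 10 June 2038.

2038-06-10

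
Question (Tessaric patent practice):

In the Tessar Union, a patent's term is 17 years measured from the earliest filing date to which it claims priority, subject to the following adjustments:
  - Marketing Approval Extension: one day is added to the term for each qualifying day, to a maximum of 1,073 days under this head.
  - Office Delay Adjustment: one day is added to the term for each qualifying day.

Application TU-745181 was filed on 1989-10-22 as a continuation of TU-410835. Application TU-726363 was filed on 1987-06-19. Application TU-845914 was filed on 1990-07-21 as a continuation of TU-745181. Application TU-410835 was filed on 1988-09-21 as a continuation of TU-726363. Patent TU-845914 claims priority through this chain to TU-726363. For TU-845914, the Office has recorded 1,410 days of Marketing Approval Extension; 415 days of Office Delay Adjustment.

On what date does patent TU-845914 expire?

July 16, 2008

Earliest priority filing: 19 June 1987.
Base term: 19 June 1987 + 17 years → 19 June 2004.
Marketing Approval Extension: 1410 days claimed exceeds the 1073-day cap, so +1073 days → 28 May 2007.
Office Delay Adjustment: +415 days → 16 July 2008.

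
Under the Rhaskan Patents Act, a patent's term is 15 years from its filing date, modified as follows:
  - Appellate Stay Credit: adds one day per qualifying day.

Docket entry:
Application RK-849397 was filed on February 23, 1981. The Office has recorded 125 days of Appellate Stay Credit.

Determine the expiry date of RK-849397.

1996-06-27

Base term: filing date + 15 years → 23 February 1996.
Appellate Stay Credit: +125 days → 27 June 1996.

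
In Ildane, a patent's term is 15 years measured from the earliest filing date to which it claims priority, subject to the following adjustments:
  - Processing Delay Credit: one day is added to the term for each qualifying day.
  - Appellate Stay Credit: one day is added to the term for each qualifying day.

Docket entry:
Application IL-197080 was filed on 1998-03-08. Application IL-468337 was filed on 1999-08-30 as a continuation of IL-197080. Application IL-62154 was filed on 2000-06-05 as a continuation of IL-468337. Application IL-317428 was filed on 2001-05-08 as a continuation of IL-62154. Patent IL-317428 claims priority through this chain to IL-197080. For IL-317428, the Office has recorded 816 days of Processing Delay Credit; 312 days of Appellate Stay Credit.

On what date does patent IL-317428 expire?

Earliest priority filing: 8 March 1998.
Base term: 8 March 1998 + 15 years → 8 March 2013.
Processing Delay Credit: +816 days → 2 June 2015.
Appellate Stay Credit: +312 days → 9 April 2016.

2016-04-09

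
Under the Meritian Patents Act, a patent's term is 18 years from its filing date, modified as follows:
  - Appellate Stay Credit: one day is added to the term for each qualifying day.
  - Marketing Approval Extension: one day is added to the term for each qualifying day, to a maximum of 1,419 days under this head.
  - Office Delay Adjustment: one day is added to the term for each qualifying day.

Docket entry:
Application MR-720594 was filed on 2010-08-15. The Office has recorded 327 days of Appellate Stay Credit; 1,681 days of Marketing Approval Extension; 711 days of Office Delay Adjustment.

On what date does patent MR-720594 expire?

Base term: filing date + 18 years → 15 August 2028.
Appellate Stay Credit: +327 days → 8 July 2029.
Marketing Approval Extension: 1681 days claimed exceeds the 1419-day cap, so +1419 days → 27 May 2033.
Office Delay Adjustment: +711 days → 8 May 2035.

May 8, 2035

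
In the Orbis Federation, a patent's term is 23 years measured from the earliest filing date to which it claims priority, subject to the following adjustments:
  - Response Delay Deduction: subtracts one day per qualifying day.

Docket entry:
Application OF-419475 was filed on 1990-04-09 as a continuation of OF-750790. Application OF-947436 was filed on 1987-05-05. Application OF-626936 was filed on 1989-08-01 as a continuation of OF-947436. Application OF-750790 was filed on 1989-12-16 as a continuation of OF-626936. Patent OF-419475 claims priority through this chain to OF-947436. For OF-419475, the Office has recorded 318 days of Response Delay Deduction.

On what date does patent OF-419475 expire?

2009-06-21

Earliest priority filing: 5 May 1987.
Base term: 5 May 1987 + 23 years → 5 May 2010.
Response Delay Deduction: −318 days → 21 June 2009.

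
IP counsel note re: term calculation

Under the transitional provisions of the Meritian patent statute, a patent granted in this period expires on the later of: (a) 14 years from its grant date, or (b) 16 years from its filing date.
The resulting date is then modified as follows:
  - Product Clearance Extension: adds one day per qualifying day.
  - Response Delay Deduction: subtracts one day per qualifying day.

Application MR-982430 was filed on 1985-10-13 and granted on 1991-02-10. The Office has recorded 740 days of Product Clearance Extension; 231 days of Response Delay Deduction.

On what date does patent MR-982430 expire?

(a) grant + 14 years → 10 February 2005.
(b) filing + 16 years → 13 October 2001.
Later of the two: 10 February 2005.
Product Clearance Extension: +740 days → 20 February 2007.
Response Delay Deduction: −231 days → 4 July 2006.

2006-07-04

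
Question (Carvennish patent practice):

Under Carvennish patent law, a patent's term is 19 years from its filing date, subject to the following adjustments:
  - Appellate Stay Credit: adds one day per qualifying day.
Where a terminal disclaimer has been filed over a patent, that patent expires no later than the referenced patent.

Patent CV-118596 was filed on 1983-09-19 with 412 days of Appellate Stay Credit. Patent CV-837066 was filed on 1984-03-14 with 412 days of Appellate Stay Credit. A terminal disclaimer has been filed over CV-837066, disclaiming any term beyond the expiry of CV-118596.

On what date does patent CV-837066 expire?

Natural term of CV-837066:
  Base: filing + 19 years → 14 March 2003.
  Appellate Stay Credit: +412 days → 29 April 2004.
Expiry of referenced patent CV-118596:
  Base: filing + 19 years → 19 September 2002.
  Appellate Stay Credit: +412 days → 5 November 2003.
Terminal disclaimer: CV-837066 expires on the earlier of 29 April 2004 and 5 November 2003.

2003-11-05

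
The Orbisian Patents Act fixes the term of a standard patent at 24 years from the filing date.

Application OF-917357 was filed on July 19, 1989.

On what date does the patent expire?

Filing date + 24 years → 19 July 2013.

July 19, 2013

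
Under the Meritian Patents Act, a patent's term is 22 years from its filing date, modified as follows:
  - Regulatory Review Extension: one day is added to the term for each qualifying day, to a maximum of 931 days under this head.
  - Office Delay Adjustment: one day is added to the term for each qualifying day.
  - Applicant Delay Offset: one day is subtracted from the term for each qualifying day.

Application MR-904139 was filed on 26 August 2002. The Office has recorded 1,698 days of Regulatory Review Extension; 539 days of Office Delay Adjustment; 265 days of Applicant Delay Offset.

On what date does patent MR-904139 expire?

Base term: filing date + 22 years → 26 August 2024.
Regulatory Review Extension: 1698 days claimed exceeds the 931-day cap, so +931 days → 15 March 2027.
Office Delay Adjustment: +539 days → 4 September 2028.
Applicant Delay Offset: −265 days → 14 December 2027.

December 14, 2027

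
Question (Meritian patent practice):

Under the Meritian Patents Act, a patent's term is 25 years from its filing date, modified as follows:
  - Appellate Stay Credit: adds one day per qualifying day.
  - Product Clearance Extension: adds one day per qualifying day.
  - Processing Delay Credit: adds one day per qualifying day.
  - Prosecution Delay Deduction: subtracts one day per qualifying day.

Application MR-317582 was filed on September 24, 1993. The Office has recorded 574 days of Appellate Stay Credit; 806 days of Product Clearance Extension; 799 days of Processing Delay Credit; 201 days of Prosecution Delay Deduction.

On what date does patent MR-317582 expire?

2024-02-23

Base term: filing date + 25 years → 24 September 2018.
Appellate Stay Credit: +574 days → 20 April 2020.
Product Clearance Extension: +806 days → 5 July 2022.
Processing Delay Credit: +799 days → 11 September 2024.
Prosecution Delay Deduction: −201 days → 23 February 2024.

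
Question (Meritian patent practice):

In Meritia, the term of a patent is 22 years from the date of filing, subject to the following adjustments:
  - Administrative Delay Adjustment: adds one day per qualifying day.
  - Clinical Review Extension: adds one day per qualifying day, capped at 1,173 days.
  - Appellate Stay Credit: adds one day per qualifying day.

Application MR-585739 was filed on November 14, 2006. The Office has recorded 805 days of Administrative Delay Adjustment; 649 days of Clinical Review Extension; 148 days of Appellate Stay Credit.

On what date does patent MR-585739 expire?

Base term: filing date + 22 years → 14 November 2028.
Administrative Delay Adjustment: +805 days → 28 January 2031.
Clinical Review Extension: 649 days (within the 1173-day cap) → +649 days → 7 November 2032.
Appellate Stay Credit: +148 days → 4 April 2033.

2033-04-04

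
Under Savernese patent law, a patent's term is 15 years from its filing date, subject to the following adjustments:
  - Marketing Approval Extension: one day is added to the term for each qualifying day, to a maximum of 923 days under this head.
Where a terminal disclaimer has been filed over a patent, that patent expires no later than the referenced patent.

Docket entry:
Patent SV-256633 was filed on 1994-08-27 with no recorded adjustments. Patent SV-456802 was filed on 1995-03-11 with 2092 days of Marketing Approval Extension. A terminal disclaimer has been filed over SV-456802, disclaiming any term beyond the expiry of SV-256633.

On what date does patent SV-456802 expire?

2009-08-27

Natural term of SV-456802:
  Base: filing + 15 years → 11 March 2010.
  Marketing Approval Extension: 2092 days claimed exceeds the 923-day cap, so +923 days → 19 September 2012.
Expiry of referenced patent SV-256633:
  Base: filing + 15 years → 27 August 2009.
Terminal disclaimer: SV-456802 expires on the earlier of 19 September 2012 and 27 August 2009.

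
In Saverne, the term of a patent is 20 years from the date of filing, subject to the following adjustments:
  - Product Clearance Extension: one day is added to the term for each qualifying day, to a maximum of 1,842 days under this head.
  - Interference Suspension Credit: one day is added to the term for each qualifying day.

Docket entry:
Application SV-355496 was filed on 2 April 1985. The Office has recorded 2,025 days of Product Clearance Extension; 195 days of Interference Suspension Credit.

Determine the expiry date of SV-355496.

October 30, 2010

Base term: filing date + 20 years → 2 April 2005.
Product Clearance Extension: 2025 days claimed exceeds the 1842-day cap, so +1842 days → 18 April 2010.
Interference Suspension Credit: +195 days → 30 October 2010.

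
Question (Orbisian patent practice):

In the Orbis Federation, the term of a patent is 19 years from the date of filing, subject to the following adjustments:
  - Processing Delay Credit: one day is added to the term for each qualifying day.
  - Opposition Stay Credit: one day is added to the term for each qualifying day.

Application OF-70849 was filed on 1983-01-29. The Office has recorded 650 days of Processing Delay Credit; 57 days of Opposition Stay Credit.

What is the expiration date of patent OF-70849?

January 6, 2004

Base term: filing date + 19 years → 29 January 2002.
Processing Delay Credit: +650 days → 10 November 2003.
Opposition Stay Credit: +57 days → 6 January 2004.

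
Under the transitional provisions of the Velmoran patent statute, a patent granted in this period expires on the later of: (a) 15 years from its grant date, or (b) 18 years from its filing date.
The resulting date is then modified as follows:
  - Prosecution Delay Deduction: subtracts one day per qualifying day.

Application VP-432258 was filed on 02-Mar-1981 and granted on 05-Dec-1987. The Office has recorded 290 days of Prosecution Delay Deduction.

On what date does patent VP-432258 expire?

(a) grant + 15 years → 5 December 2002.
(b) filing + 18 years → 2 March 1999.
Later of the two: 5 December 2002.
Prosecution Delay Deduction: −290 days → 18 February 2002.

February 18, 2002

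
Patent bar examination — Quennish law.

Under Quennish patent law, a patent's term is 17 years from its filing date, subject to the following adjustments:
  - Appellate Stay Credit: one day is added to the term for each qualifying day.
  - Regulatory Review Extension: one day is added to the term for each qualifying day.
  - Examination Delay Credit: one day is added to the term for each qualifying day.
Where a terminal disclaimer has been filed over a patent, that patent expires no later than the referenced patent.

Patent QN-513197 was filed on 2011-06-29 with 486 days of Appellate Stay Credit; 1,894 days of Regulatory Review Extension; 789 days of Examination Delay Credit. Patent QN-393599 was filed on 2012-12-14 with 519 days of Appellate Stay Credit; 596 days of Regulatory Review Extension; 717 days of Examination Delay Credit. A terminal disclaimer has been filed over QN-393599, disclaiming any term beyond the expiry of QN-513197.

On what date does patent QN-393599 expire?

2034-12-20

Natural term of QN-393599:
  Base: filing + 17 years → 14 December 2029.
  Appellate Stay Credit: +519 days → 17 May 2031.
  Regulatory Review Extension: +596 days → 2 January 2033.
  Examination Delay Credit: +717 days → 20 December 2034.
Expiry of referenced patent QN-513197:
  Base: filing + 17 years → 29 June 2028.
  Appellate Stay Credit: +486 days → 28 October 2029.
  Regulatory Review Extension: +1894 days → 4 January 2035.
  Examination Delay Credit: +789 days → 3 March 2037.
Terminal disclaimer: QN-393599 expires on the earlier of 20 December 2034 and 3 March 2037.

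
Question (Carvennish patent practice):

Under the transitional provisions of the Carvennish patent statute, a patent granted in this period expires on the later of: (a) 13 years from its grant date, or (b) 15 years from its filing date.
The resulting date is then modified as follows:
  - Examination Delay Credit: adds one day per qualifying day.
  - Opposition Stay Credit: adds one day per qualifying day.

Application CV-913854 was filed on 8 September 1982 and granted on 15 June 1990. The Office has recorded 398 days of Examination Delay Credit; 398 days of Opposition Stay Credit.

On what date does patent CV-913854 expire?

August 19, 2005

(a) grant + 13 years → 15 June 2003.
(b) filing + 15 years → 8 September 1997.
Later of the two: 15 June 2003.
Examination Delay Credit: +398 days → 17 July 2004.
Opposition Stay Credit: +398 days → 19 August 2005.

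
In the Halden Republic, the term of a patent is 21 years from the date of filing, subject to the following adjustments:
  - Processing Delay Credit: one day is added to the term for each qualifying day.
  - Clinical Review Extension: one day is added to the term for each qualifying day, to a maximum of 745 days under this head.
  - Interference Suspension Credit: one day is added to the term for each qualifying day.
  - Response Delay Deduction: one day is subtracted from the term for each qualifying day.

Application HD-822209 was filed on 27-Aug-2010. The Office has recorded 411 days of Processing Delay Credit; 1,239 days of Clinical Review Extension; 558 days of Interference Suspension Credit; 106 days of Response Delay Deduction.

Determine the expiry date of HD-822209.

Base term: filing date + 21 years → 27 August 2031.
Processing Delay Credit: +411 days → 11 October 2032.
Clinical Review Extension: 1239 days claimed exceeds the 745-day cap, so +745 days → 26 October 2034.
Interference Suspension Credit: +558 days → 6 May 2036.
Response Delay Deduction: −106 days → 21 January 2036.

2036-01-21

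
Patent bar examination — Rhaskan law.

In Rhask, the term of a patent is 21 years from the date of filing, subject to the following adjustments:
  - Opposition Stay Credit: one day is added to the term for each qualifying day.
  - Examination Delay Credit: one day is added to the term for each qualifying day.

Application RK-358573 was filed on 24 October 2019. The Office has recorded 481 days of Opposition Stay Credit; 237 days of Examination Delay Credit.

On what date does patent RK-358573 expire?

Base term: filing date + 21 years → 24 October 2040.
Opposition Stay Credit: +481 days → 17 February 2042.
Examination Delay Credit: +237 days → 12 October 2042.

October 12, 2042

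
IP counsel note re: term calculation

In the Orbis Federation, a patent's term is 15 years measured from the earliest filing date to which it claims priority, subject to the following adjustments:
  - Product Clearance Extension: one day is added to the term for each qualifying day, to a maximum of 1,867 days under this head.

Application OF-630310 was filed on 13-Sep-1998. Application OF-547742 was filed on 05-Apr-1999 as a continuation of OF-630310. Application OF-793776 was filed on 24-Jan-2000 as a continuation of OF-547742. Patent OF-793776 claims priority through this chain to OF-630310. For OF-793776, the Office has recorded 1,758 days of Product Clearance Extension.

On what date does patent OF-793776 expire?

July 7, 2018

Earliest priority filing: 13 September 1998.
Base term: 13 September 1998 + 15 years → 13 September 2013.
Product Clearance Extension: 1758 days (within the 1867-day cap) → +1758 days → 7 July 2018.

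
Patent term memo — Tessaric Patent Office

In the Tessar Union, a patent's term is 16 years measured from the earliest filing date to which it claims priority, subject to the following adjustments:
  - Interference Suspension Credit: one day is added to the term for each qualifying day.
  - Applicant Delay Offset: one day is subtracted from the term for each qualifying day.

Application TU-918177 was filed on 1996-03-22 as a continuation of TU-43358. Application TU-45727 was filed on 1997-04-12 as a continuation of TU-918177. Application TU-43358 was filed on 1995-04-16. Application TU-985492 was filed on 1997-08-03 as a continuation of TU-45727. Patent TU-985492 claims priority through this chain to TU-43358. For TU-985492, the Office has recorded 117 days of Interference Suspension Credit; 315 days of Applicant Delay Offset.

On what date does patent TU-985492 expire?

September 30, 2010

Earliest priority filing: 16 April 1995.
Base term: 16 April 1995 + 16 years → 16 April 2011.
Interference Suspension Credit: +117 days → 11 August 2011.
Applicant Delay Offset: −315 days → 30 September 2010.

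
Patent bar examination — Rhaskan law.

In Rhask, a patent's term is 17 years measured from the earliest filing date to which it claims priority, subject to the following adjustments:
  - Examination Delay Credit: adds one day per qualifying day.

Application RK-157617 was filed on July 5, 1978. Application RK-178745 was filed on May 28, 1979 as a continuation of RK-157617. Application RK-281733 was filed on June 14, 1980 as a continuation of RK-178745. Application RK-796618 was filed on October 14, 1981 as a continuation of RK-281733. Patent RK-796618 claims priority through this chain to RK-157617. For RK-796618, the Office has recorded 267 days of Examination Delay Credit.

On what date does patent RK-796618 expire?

1996-03-28

Earliest priority filing: 5 July 1978.
Base term: 5 July 1978 + 17 years → 5 July 1995.
Examination Delay Credit: +267 days → 28 March 1996.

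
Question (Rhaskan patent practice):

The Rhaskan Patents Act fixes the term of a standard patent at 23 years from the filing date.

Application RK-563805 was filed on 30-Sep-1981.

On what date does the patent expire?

2004-09-30

Filing date + 23 years → 30 September 2004.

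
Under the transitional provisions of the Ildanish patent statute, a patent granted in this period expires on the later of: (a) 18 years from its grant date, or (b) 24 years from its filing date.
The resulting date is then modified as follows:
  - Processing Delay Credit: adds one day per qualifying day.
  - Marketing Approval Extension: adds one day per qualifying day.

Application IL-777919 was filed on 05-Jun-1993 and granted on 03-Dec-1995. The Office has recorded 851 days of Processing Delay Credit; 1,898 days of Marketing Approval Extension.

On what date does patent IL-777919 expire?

December 14, 2024

(a) grant + 18 years → 3 December 2013.
(b) filing + 24 years → 5 June 2017.
Later of the two: 5 June 2017.
Processing Delay Credit: +851 days → 4 October 2019.
Marketing Approval Extension: +1898 days → 14 December 2024.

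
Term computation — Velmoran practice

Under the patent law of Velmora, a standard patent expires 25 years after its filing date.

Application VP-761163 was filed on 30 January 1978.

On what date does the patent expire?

Filing date + 25 years → 30 January 2003.

2003-01-30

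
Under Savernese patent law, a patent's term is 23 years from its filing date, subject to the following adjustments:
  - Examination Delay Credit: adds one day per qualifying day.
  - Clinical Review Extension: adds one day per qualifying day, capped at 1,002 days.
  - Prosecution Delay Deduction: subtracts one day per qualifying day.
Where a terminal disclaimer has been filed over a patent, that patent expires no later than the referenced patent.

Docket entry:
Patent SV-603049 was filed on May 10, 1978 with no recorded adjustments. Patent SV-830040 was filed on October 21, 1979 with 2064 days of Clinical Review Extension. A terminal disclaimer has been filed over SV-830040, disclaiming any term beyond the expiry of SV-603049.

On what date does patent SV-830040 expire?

Natural term of SV-830040:
  Base: filing + 23 years → 21 October 2002.
  Clinical Review Extension: 2064 days claimed exceeds the 1002-day cap, so +1002 days → 19 July 2005.
Expiry of referenced patent SV-603049:
  Base: filing + 23 years → 10 May 2001.
Terminal disclaimer: SV-830040 expires on the earlier of 19 July 2005 and 10 May 2001.

May 10, 2001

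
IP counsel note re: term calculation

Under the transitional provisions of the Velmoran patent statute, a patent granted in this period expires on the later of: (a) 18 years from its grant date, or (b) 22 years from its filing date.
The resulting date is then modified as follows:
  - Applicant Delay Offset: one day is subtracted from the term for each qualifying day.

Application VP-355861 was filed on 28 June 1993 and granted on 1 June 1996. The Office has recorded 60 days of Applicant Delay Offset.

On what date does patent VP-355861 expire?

2015-04-29

(a) grant + 18 years → 1 June 2014.
(b) filing + 22 years → 28 June 2015.
Later of the two: 28 June 2015.
Applicant Delay Offset: −60 days → 29 April 2015.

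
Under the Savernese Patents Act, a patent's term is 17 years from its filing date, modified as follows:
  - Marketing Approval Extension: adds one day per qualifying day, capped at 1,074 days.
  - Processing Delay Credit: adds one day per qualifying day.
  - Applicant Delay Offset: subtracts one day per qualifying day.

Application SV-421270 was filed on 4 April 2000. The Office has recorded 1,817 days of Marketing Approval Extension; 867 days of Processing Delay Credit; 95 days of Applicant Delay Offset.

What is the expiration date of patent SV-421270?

Base term: filing date + 17 years → 4 April 2017.
Marketing Approval Extension: 1817 days claimed exceeds the 1074-day cap, so +1074 days → 13 March 2020.
Processing Delay Credit: +867 days → 28 July 2022.
Applicant Delay Offset: −95 days → 24 April 2022.

2022-04-24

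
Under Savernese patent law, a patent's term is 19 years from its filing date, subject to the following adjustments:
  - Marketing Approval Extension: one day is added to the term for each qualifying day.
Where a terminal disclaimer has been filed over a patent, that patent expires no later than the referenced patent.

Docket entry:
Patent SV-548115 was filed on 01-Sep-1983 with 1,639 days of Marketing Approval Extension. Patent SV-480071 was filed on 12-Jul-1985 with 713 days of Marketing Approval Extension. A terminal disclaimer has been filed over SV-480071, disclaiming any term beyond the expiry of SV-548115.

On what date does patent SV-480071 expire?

Natural term of SV-480071:
  Base: filing + 19 years → 12 July 2004.
  Marketing Approval Extension: +713 days → 25 June 2006.
Expiry of referenced patent SV-548115:
  Base: filing + 19 years → 1 September 2002.
  Marketing Approval Extension: +1639 days → 26 February 2007.
Terminal disclaimer: SV-480071 expires on the earlier of 25 June 2006 and 26 February 2007.

June 25, 2006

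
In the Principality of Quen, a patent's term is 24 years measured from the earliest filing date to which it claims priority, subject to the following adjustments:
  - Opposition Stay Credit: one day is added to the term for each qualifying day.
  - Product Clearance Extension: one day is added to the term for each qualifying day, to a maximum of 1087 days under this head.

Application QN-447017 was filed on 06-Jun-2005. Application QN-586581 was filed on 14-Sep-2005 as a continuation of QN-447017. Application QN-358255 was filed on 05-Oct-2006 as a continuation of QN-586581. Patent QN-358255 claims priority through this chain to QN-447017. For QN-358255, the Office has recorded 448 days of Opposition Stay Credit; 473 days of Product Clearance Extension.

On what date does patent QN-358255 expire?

December 14, 2031

Earliest priority filing: 6 June 2005.
Base term: 6 June 2005 + 24 years → 6 June 2029.
Opposition Stay Credit: +448 days → 28 August 2030.
Product Clearance Extension: 473 days (within the 1087-day cap) → +473 days → 14 December 2031.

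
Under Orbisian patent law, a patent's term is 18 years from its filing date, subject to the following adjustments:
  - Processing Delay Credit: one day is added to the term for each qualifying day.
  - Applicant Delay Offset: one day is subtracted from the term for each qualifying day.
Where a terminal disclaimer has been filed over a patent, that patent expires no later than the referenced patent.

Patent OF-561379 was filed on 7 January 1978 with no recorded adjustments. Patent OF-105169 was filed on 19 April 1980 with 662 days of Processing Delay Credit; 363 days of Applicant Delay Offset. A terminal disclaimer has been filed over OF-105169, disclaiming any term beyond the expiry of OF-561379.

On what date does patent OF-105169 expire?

Natural term of OF-105169:
  Base: filing + 18 years → 19 April 1998.
  Processing Delay Credit: +662 days → 10 February 2000.
  Applicant Delay Offset: −363 days → 12 February 1999.
Expiry of referenced patent OF-561379:
  Base: filing + 18 years → 7 January 1996.
Terminal disclaimer: OF-105169 expires on the earlier of 12 February 1999 and 7 January 1996.

January 7, 1996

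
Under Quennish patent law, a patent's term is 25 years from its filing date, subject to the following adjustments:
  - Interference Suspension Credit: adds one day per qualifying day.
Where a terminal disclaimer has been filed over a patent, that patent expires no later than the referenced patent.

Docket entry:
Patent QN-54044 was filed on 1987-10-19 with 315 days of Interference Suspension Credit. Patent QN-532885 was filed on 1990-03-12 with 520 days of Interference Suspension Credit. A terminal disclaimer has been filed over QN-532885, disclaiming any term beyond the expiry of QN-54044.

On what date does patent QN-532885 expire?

Natural term of QN-532885:
  Base: filing + 25 years → 12 March 2015.
  Interference Suspension Credit: +520 days → 13 August 2016.
Expiry of referenced patent QN-54044:
  Base: filing + 25 years → 19 October 2012.
  Interference Suspension Credit: +315 days → 30 August 2013.
Terminal disclaimer: QN-532885 expires on the earlier of 13 August 2016 and 30 August 2013.

August 30, 2013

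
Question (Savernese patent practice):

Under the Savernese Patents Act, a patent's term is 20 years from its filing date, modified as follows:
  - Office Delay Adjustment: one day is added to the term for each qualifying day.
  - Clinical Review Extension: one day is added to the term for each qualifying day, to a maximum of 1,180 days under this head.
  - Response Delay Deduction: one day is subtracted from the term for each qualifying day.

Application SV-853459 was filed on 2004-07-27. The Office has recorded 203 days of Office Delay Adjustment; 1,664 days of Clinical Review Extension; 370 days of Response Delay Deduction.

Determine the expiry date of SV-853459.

May 6, 2027

Base term: filing date + 20 years → 27 July 2024.
Office Delay Adjustment: +203 days → 15 February 2025.
Clinical Review Extension: 1664 days claimed exceeds the 1180-day cap, so +1180 days → 10 May 2028.
Response Delay Deduction: −370 days → 6 May 2027.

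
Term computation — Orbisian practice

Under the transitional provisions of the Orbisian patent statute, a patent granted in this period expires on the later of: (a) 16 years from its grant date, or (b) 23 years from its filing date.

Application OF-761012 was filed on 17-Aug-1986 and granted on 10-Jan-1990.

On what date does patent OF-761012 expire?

2009-08-17

(a) grant + 16 years → 10 January 2006.
(b) filing + 23 years → 17 August 2009.
Later of the two: 17 August 2009.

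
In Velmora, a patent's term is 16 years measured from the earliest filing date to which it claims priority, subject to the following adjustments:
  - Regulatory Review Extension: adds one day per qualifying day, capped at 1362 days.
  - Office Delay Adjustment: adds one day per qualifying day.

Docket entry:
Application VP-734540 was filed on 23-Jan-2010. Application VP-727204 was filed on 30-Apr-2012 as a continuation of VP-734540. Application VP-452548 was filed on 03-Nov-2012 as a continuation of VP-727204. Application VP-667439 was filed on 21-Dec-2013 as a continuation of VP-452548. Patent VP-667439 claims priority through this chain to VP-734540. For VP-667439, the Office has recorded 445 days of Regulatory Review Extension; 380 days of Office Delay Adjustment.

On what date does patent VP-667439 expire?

April 27, 2028

Earliest priority filing: 23 January 2010.
Base term: 23 January 2010 + 16 years → 23 January 2026.
Regulatory Review Extension: 445 days (within the 1362-day cap) → +445 days → 13 April 2027.
Office Delay Adjustment: +380 days → 27 April 2028.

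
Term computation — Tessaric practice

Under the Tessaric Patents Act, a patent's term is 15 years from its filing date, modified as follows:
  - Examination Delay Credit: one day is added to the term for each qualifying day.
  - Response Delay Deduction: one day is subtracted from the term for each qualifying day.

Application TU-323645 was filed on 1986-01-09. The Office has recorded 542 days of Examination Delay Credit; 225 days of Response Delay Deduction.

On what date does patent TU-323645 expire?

Base term: filing date + 15 years → 9 January 2001.
Examination Delay Credit: +542 days → 5 July 2002.
Response Delay Deduction: −225 days → 22 November 2001.

November 22, 2001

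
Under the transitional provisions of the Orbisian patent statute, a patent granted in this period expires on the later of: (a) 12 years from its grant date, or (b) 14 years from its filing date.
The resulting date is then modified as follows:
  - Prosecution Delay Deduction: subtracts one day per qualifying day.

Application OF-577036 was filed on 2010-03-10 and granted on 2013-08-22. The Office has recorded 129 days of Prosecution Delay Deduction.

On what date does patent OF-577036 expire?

(a) grant + 12 years → 22 August 2025.
(b) filing + 14 years → 10 March 2024.
Later of the two: 22 August 2025.
Prosecution Delay Deduction: −129 days → 15 April 2025.

April 15, 2025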